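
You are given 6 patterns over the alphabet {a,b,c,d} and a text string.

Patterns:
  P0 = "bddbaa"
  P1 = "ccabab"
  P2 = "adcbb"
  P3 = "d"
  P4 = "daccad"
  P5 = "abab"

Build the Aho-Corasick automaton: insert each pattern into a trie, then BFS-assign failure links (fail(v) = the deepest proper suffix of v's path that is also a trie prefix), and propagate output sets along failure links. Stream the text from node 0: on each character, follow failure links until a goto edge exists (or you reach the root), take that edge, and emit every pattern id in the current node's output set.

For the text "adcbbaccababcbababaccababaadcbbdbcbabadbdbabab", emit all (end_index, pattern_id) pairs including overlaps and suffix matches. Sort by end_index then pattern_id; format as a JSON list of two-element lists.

Construct AC machine:
Trie nodes:
  0='ε' goto a→13 b→1 c→7 d→18
  1='b' goto d→2
  2='bd' goto d→3
  3='bdd' goto b→4
  4='bddb' goto a→5
  5='bddba' goto a→6
  6='bddbaa' goto ·  ←P0
  7='c' goto c→8
  8='cc' goto a→9
  9='cca' goto b→10
  10='ccab' goto a→11
  11='ccaba' goto b→12
  12='ccabab' goto ·  ←P1
  13='a' goto b→24 d→14
  14='ad' goto c→15
  15='adc' goto b→16
  16='adcb' goto b→17
  17='adcbb' goto ·  ←P2
  18='d' goto a→19  ←P3
  19='da' goto c→20
  20='dac' goto c→21
  21='dacc' goto a→22
  22='dacca' goto d→23
  23='daccad' goto ·  ←P4
  24='ab' goto a→25
  25='aba' goto b→26
  26='abab' goto ·  ←P5

Failure links (BFS by depth):
  fail(1) 'b': from fail(0)=0 chase 'b': 0 ⇒ 0;  out=∅∪out(0)=∅
  fail(7) 'c': from fail(0)=0 chase 'c': 0 ⇒ 0;  out=∅∪out(0)=∅
  fail(13) 'a': from fail(0)=0 chase 'a': 0 ⇒ 0;  out=∅∪out(0)=∅
  fail(18) 'd': from fail(0)=0 chase 'd': 0 ⇒ 0;  out={3}∪out(0)={3}
  fail(2) 'bd': from fail(1)=0 chase 'd': 0 ⇒ 18;  out=∅∪out(18)={3}
  fail(8) 'cc': from fail(7)=0 chase 'c': 0 ⇒ 7;  out=∅∪out(7)=∅
  fail(14) 'ad': from fail(13)=0 chase 'd': 0 ⇒ 18;  out=∅∪out(18)={3}
  fail(19) 'da': from fail(18)=0 chase 'a': 0 ⇒ 13;  out=∅∪out(13)=∅
  fail(24) 'ab': from fail(13)=0 chase 'b': 0 ⇒ 1;  out=∅∪out(1)=∅
  fail(3) 'bdd': from fail(2)=18 chase 'd': 18→0 ⇒ 18;  out=∅∪out(18)={3}
  fail(9) 'cca': from fail(8)=7 chase 'a': 7→0 ⇒ 13;  out=∅∪out(13)=∅
  fail(15) 'adc': from fail(14)=18 chase 'c': 18→0 ⇒ 7;  out=∅∪out(7)=∅
  fail(20) 'dac': from fail(19)=13 chase 'c': 13→0 ⇒ 7;  out=∅∪out(7)=∅
  fail(25) 'aba': from fail(24)=1 chase 'a': 1→0 ⇒ 13;  out=∅∪out(13)=∅
  fail(4) 'bddb': from fail(3)=18 chase 'b': 18→0 ⇒ 1;  out=∅∪out(1)=∅
  fail(10) 'ccab': from fail(9)=13 chase 'b': 13 ⇒ 24;  out=∅∪out(24)=∅
  fail(16) 'adcb': from fail(15)=7 chase 'b': 7→0 ⇒ 1;  out=∅∪out(1)=∅
  fail(21) 'dacc': from fail(20)=7 chase 'c': 7 ⇒ 8;  out=∅∪out(8)=∅
  fail(26) 'abab': from fail(25)=13 chase 'b': 13 ⇒ 24;  out={5}∪out(24)={5}
  fail(5) 'bddba': from fail(4)=1 chase 'a': 1→0 ⇒ 13;  out=∅∪out(13)=∅
  fail(11) 'ccaba': from fail(10)=24 chase 'a': 24 ⇒ 25;  out=∅∪out(25)=∅
  fail(17) 'adcbb': from fail(16)=1 chase 'b': 1→0 ⇒ 1;  out={2}∪out(1)={2}
  fail(22) 'dacca': from fail(21)=8 chase 'a': 8 ⇒ 9;  out=∅∪out(9)=∅
  fail(6) 'bddbaa': from fail(5)=13 chase 'a': 13→0 ⇒ 13;  out={0}∪out(13)={0}
  fail(12) 'ccabab': from fail(11)=25 chase 'b': 25 ⇒ 26;  out={1}∪out(26)={1,5}
  fail(23) 'daccad': from fail(22)=9 chase 'd': 9→13 ⇒ 14;  out={4}∪out(14)={3,4}

Text stream:
pos 0 'a': at 13
pos 1 'd': at 14  → match P3@[1:1]
pos 2 'c': at 15
pos 3 'b': at 16
pos 4 'b': at 17  → match P2@[0:4]
pos 5 'a': at 13 (fail-walked)
pos 6 'c': at 7 (fail-walked)
pos 7 'c': at 8
pos 8 'a': at 9
pos 9 'b': at 10
pos 10 'a': at 11
pos 11 'b': at 12  → match P1@[6:11],P5@[8:11]
pos 12 'c': at 7 (fail-walked)
pos 13 'b': at 1 (fail-walked)
pos 14 'a': at 13 (fail-walked)
pos 15 'b': at 24
pos 16 'a': at 25
pos 17 'b': at 26  → match P5@[14:17]
pos 18 'a': at 25 (fail-walked)
pos 19 'c': at 7 (fail-walked)
pos 20 'c': at 8
pos 21 'a': at 9
pos 22 'b': at 10
pos 23 'a': at 11
pos 24 'b': at 12  → match P1@[19:24],P5@[21:24]
pos 25 'a': at 25 (fail-walked)
pos 26 'a': at 13 (fail-walked)
pos 27 'd': at 14  → match P3@[27:27]
pos 28 'c': at 15
pos 29 'b': at 16
pos 30 'b': at 17  → match P2@[26:30]
pos 31 'd': at 2 (fail-walked)  → match P3@[31:31]
pos 32 'b': at 1 (fail-walked)
pos 33 'c': at 7 (fail-walked)
pos 34 'b': at 1 (fail-walked)
pos 35 'a': at 13 (fail-walked)
pos 36 'b': at 24
pos 37 'a': at 25
pos 38 'd': at 14 (fail-walked)  → match P3@[38:38]
pos 39 'b': at 1 (fail-walked)
pos 40 'd': at 2  → match P3@[40:40]
pos 41 'b': at 1 (fail-walked)
pos 42 'a': at 13 (fail-walked)
pos 43 'b': at 24
pos 44 'a': at 25
pos 45 'b': at 26  → match P5@[42:45]

Result: [[1,3],[4,2],[11,1],[11,5],[17,5],[24,1],[24,5],[27,3],[30,2],[31,3],[38,3],[40,3],[45,5]]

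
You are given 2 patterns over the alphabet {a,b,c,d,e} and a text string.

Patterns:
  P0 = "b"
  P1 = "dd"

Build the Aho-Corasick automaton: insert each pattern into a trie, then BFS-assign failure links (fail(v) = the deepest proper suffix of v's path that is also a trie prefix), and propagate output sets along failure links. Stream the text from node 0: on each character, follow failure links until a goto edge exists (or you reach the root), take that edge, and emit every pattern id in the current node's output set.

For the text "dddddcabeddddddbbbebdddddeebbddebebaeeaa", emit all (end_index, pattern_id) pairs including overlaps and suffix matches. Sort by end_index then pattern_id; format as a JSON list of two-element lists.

Build:
Trie (insert patterns):
  n0 'ε': b→1 d→2
  n1 'b': ·  [P0 ends]
  n2 'd': d→3
  n3 'dd': ·  [P1 ends]

Failure links (BFS by depth):
  fail(1) 'b': from fail(0)=0 chase 'b': 0 ⇒ 0;  out={0}∪out(0)={0}
  fail(2) 'd': from fail(0)=0 chase 'd': 0 ⇒ 0;  out=∅∪out(0)=∅
  fail(3) 'dd': from fail(2)=0 chase 'd': 0 ⇒ 2;  out={1}∪out(2)={1}

Text stream:
i=0 'd': node 0→2
i=1 'd': node 2→3  → match P1@[0:1]
i=2 'd': node 3→3 ·f  → match P1@[1:2]
i=3 'd': node 3→3 ·f  → match P1@[2:3]
i=4 'd': node 3→3 ·f  → match P1@[3:4]
i=5 'c': node 3→0 ·f
i=6 'a': node 0→0
i=7 'b': node 0→1  → match P0@[7:7]
i=8 'e': node 1→0 ·f
i=9 'd': node 0→2
i=10 'd': node 2→3  → match P1@[9:10]
i=11 'd': node 3→3 ·f  → match P1@[10:11]
i=12 'd': node 3→3 ·f  → match P1@[11:12]
i=13 'd': node 3→3 ·f  → match P1@[12:13]
i=14 'd': node 3→3 ·f  → match P1@[13:14]
i=15 'b': node 3→1 ·f  → match P0@[15:15]
i=16 'b': node 1→1 ·f  → match P0@[16:16]
i=17 'b': node 1→1 ·f  → match P0@[17:17]
i=18 'e': node 1→0 ·f
i=19 'b': node 0→1  → match P0@[19:19]
i=20 'd': node 1→2 ·f
i=21 'd': node 2→3  → match P1@[20:21]
i=22 'd': node 3→3 ·f  → match P1@[21:22]
i=23 'd': node 3→3 ·f  → match P1@[22:23]
i=24 'd': node 3→3 ·f  → match P1@[23:24]
i=25 'e': node 3→0 ·f
i=26 'e': node 0→0
i=27 'b': node 0→1  → match P0@[27:27]
i=28 'b': node 1→1 ·f  → match P0@[28:28]
i=29 'd': node 1→2 ·f
i=30 'd': node 2→3  → match P1@[29:30]
i=31 'e': node 3→0 ·f
i=32 'b': node 0→1  → match P0@[32:32]
i=33 'e': node 1→0 ·f
i=34 'b': node 0→1  → match P0@[34:34]
i=35 'a': node 1→0 ·f
i=36 'e': node 0→0
i=37 'e': node 0→0
i=38 'a': node 0→0
i=39 'a': node 0→0

Matches: [[1,1],[2,1],[3,1],[4,1],[7,0],[10,1],[11,1],[12,1],[13,1],[14,1],[15,0],[16,0],[17,0],[19,0],[21,1],[22,1],[23,1],[24,1],[27,0],[28,0],[30,1],[32,0],[34,0]]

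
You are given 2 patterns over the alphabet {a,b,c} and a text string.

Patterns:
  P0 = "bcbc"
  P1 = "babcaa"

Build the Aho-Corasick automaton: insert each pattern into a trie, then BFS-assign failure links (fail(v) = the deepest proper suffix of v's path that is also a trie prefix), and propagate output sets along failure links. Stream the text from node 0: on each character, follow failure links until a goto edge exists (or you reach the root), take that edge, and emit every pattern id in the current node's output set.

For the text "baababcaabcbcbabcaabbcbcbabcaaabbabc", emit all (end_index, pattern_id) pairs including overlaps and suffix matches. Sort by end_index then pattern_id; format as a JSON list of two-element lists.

Construct AC machine:
Trie (insert patterns):
  n0 'ε': b→1
  n1 'b': a→5 c→2
  n2 'bc': b→3
  n3 'bcb': c→4
  n4 'bcbc': ·  ←P0
  n5 'ba': b→6
  n6 'bab': c→7
  n7 'babc': a→8
  n8 'babca': a→9
  n9 'babcaa': ·  ←P1

Failure links (BFS by depth):
  fail(1) 'b': from fail(0)=0 chase 'b': 0 ⇒ 0;  out=∅∪out(0)=∅
  fail(2) 'bc': from fail(1)=0 chase 'c': 0 ⇒ 0;  out=∅∪out(0)=∅
  fail(5) 'ba': from fail(1)=0 chase 'a': 0 ⇒ 0;  out=∅∪out(0)=∅
  fail(3) 'bcb': from fail(2)=0 chase 'b': 0 ⇒ 1;  out=∅∪out(1)=∅
  fail(6) 'bab': from fail(5)=0 chase 'b': 0 ⇒ 1;  out=∅∪out(1)=∅
  fail(4) 'bcbc': from fail(3)=1 chase 'c': 1 ⇒ 2;  out={0}∪out(2)={0}
  fail(7) 'babc': from fail(6)=1 chase 'c': 1 ⇒ 2;  out=∅∪out(2)=∅
  fail(8) 'babca': from fail(7)=2 chase 'a': 2→0 ⇒ 0;  out=∅∪out(0)=∅
  fail(9) 'babcaa': from fail(8)=0 chase 'a': 0 ⇒ 0;  out={1}∪out(0)={1}

Text stream:
pos 0 'b': at 1
pos 1 'a': at 5
pos 2 'a': at 0 (fail-walked)
pos 3 'b': at 1
pos 4 'a': at 5
pos 5 'b': at 6
pos 6 'c': at 7
pos 7 'a': at 8
pos 8 'a': at 9  emit P1@[3:8]
pos 9 'b': at 1 (fail-walked)
pos 10 'c': at 2
pos 11 'b': at 3
pos 12 'c': at 4  emit P0@[9:12]
pos 13 'b': at 3 (fail-walked)
pos 14 'a': at 5 (fail-walked)
pos 15 'b': at 6
pos 16 'c': at 7
pos 17 'a': at 8
pos 18 'a': at 9  emit P1@[13:18]
pos 19 'b': at 1 (fail-walked)
pos 20 'b': at 1 (fail-walked)
pos 21 'c': at 2
pos 22 'b': at 3
pos 23 'c': at 4  emit P0@[20:23]
pos 24 'b': at 3 (fail-walked)
pos 25 'a': at 5 (fail-walked)
pos 26 'b': at 6
pos 27 'c': at 7
pos 28 'a': at 8
pos 29 'a': at 9  emit P1@[24:29]
pos 30 'a': at 0 (fail-walked)
pos 31 'b': at 1
pos 32 'b': at 1 (fail-walked)
pos 33 'a': at 5
pos 34 'b': at 6
pos 35 'c': at 7

Result: [[8,1],[12,0],[18,1],[23,0],[29,1]]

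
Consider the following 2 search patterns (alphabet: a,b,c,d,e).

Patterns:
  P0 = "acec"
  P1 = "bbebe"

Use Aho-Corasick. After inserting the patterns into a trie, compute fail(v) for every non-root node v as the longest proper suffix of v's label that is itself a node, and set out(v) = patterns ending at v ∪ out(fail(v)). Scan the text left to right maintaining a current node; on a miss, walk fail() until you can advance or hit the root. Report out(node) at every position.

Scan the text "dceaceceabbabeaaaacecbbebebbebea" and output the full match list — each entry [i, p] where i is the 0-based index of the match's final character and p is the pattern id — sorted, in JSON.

Construct AC machine:
Trie (insert patterns):
  n0 'ε': a→1 b→5
  n1 'a': c→2
  n2 'ac': e→3
  n3 'ace': c→4
  n4 'acec': ·  [P0 ends]
  n5 'b': b→6
  n6 'bb': e→7
  n7 'bbe': b→8
  n8 'bbeb': e→9
  n9 'bbebe': ·  [P1 ends]

BFS fail/out derivation:
  n1('a'): parent n0 fail=0; on 'a' 0 → fail=0;  out ∅∪∅=∅
  n5('b'): parent n0 fail=0; on 'b' 0 → fail=0;  out ∅∪∅=∅
  n2('ac'): parent n1 fail=0; on 'c' 0 → fail=0;  out ∅∪∅=∅
  n6('bb'): parent n5 fail=0; on 'b' 0 → fail=5;  out ∅∪∅=∅
  n3('ace'): parent n2 fail=0; on 'e' 0 → fail=0;  out ∅∪∅=∅
  n7('bbe'): parent n6 fail=5; on 'e' 5→0 → fail=0;  out ∅∪∅=∅
  n4('acec'): parent n3 fail=0; on 'c' 0 → fail=0;  out {0}∪∅={0}
  n8('bbeb'): parent n7 fail=0; on 'b' 0 → fail=5;  out ∅∪∅=∅
  n9('bbebe'): parent n8 fail=5; on 'e' 5→0 → fail=0;  out {1}∪∅={1}

Scan:
i=0 'd': node 0→0
i=1 'c': node 0→0
i=2 'e': node 0→0
i=3 'a': node 0→1
i=4 'c': node 1→2
i=5 'e': node 2→3
i=6 'c': node 3→4  emit P0@[3:6]
i=7 'e': node 4→0 ·f
i=8 'a': node 0→1
i=9 'b': node 1→5 ·f
i=10 'b': node 5→6
i=11 'a': node 6→1 ·f
i=12 'b': node 1→5 ·f
i=13 'e': node 5→0 ·f
i=14 'a': node 0→1
i=15 'a': node 1→1 ·f
i=16 'a': node 1→1 ·f
i=17 'a': node 1→1 ·f
i=18 'c': node 1→2
i=19 'e': node 2→3
i=20 'c': node 3→4  emit P0@[17:20]
i=21 'b': node 4→5 ·f
i=22 'b': node 5→6
i=23 'e': node 6→7
i=24 'b': node 7→8
i=25 'e': node 8→9  emit P1@[21:25]
i=26 'b': node 9→5 ·f
i=27 'b': node 5→6
i=28 'e': node 6→7
i=29 'b': node 7→8
i=30 'e': node 8→9  emit P1@[26:30]
i=31 'a': node 9→1 ·f

Result: [[6,0],[20,0],[25,1],[30,1]]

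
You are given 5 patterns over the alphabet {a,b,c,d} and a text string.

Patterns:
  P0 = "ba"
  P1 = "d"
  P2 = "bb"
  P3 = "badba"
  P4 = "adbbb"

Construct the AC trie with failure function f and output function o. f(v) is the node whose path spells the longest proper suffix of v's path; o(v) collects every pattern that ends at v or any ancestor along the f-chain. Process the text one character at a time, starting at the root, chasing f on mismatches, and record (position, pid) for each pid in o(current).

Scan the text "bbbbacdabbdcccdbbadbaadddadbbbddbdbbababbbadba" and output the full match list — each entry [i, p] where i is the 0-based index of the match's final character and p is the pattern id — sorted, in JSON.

Construct AC machine:
Trie (insert patterns):
  0='ε' goto a→8 b→1 d→3
  1='b' goto a→2 b→4
  2='ba' goto d→5  ←P0
  3='d' goto ·  ←P1
  4='bb' goto ·  ←P2
  5='bad' goto b→6
  6='badb' goto a→7
  7='badba' goto ·  ←P3
  8='a' goto d→9
  9='ad' goto b→10
  10='adb' goto b→11
  11='adbb' goto b→12
  12='adbbb' goto ·  ←P4

BFS fail/out derivation:
  n1('b'): parent n0 fail=0; on 'b' 0 → fail=0;  out ∅∪∅=∅
  n3('d'): parent n0 fail=0; on 'd' 0 → fail=0;  out {1}∪∅={1}
  n8('a'): parent n0 fail=0; on 'a' 0 → fail=0;  out ∅∪∅=∅
  n2('ba'): parent n1 fail=0; on 'a' 0 → fail=8;  out {0}∪∅={0}
  n4('bb'): parent n1 fail=0; on 'b' 0 → fail=1;  out {2}∪∅={2}
  n9('ad'): parent n8 fail=0; on 'd' 0 → fail=3;  out ∅∪{1}={1}
  n5('bad'): parent n2 fail=8; on 'd' 8 → fail=9;  out ∅∪{1}={1}
  n10('adb'): parent n9 fail=3; on 'b' 3→0 → fail=1;  out ∅∪∅=∅
  n6('badb'): parent n5 fail=9; on 'b' 9 → fail=10;  out ∅∪∅=∅
  n11('adbb'): parent n10 fail=1; on 'b' 1 → fail=4;  out ∅∪{2}={2}
  n7('badba'): parent n6 fail=10; on 'a' 10→1 → fail=2;  out {3}∪{0}={0,3}
  n12('adbbb'): parent n11 fail=4; on 'b' 4→1 → fail=4;  out {4}∪{2}={2,4}

Text stream:
[0] read 'b'  n0⇒n1
[1] read 'b'  n1⇒n4  → match P2@[0:1]
[2] read 'b'  n4⇒n4 ·f  → match P2@[1:2]
[3] read 'b'  n4⇒n4 ·f  → match P2@[2:3]
[4] read 'a'  n4⇒n2 ·f  → match P0@[3:4]
[5] read 'c'  n2⇒n0 ·f
[6] read 'd'  n0⇒n3  → match P1@[6:6]
[7] read 'a'  n3⇒n8 ·f
[8] read 'b'  n8⇒n1 ·f
[9] read 'b'  n1⇒n4  → match P2@[8:9]
[10] read 'd'  n4⇒n3 ·f  → match P1@[10:10]
[11] read 'c'  n3⇒n0 ·f
[12] read 'c'  n0⇒n0
[13] read 'c'  n0⇒n0
[14] read 'd'  n0⇒n3  → match P1@[14:14]
[15] read 'b'  n3⇒n1 ·f
[16] read 'b'  n1⇒n4  → match P2@[15:16]
[17] read 'a'  n4⇒n2 ·f  → match P0@[16:17]
[18] read 'd'  n2⇒n5  → match P1@[18:18]
[19] read 'b'  n5⇒n6
[20] read 'a'  n6⇒n7  → match P0@[19:20],P3@[16:20]
[21] read 'a'  n7⇒n8 ·f
[22] read 'd'  n8⇒n9  → match P1@[22:22]
[23] read 'd'  n9⇒n3 ·f  → match P1@[23:23]
[24] read 'd'  n3⇒n3 ·f  → match P1@[24:24]
[25] read 'a'  n3⇒n8 ·f
[26] read 'd'  n8⇒n9  → match P1@[26:26]
[27] read 'b'  n9⇒n10
[28] read 'b'  n10⇒n11  → match P2@[27:28]
[29] read 'b'  n11⇒n12  → match P2@[28:29],P4@[25:29]
[30] read 'd'  n12⇒n3 ·f  → match P1@[30:30]
[31] read 'd'  n3⇒n3 ·f  → match P1@[31:31]
[32] read 'b'  n3⇒n1 ·f
[33] read 'd'  n1⇒n3 ·f  → match P1@[33:33]
[34] read 'b'  n3⇒n1 ·f
[35] read 'b'  n1⇒n4  → match P2@[34:35]
[36] read 'a'  n4⇒n2 ·f  → match P0@[35:36]
[37] read 'b'  n2⇒n1 ·f
[38] read 'a'  n1⇒n2  → match P0@[37:38]
[39] read 'b'  n2⇒n1 ·f
[40] read 'b'  n1⇒n4  → match P2@[39:40]
[41] read 'b'  n4⇒n4 ·f  → match P2@[40:41]
[42] read 'a'  n4⇒n2 ·f  → match P0@[41:42]
[43] read 'd'  n2⇒n5  → match P1@[43:43]
[44] read 'b'  n5⇒n6
[45] read 'a'  n6⇒n7  → match P0@[44:45],P3@[41:45]

Result: [[1,2],[2,2],[3,2],[4,0],[6,1],[9,2],[10,1],[14,1],[16,2],[17,0],[18,1],[20,0],[20,3],[22,1],[23,1],[24,1],[26,1],[28,2],[29,2],[29,4],[30,1],[31,1],[33,1],[35,2],[36,0],[38,0],[40,2],[41,2],[42,0],[43,1],[45,0],[45,3]]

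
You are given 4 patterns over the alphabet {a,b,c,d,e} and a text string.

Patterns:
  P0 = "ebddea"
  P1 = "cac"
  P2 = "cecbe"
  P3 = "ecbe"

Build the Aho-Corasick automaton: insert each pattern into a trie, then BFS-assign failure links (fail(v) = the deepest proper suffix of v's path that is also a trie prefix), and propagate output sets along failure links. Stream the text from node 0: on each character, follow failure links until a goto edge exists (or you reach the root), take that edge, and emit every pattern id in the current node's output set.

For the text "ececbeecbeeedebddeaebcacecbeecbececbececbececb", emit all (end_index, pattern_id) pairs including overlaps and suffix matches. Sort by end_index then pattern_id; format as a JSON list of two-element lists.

Build:
Trie (insert patterns):
  n0 'ε': c→7 e→1
  n1 'e': b→2 c→14
  n2 'eb': d→3
  n3 'ebd': d→4
  n4 'ebdd': e→5
  n5 'ebdde': a→6
  n6 'ebddea': ·  ←P0
  n7 'c': a→8 e→10
  n8 'ca': c→9
  n9 'cac': ·  ←P1
  n10 'ce': c→11
  n11 'cec': b→12
  n12 'cecb': e→13
  n13 'cecbe': ·  ←P2
  n14 'ec': b→15
  n15 'ecb': e→16
  n16 'ecbe': ·  ←P3

BFS fail/out derivation:
  fail(1) 'e': from fail(0)=0 chase 'e': 0 ⇒ 0;  out=∅∪out(0)=∅
  fail(7) 'c': from fail(0)=0 chase 'c': 0 ⇒ 0;  out=∅∪out(0)=∅
  fail(2) 'eb': from fail(1)=0 chase 'b': 0 ⇒ 0;  out=∅∪out(0)=∅
  fail(8) 'ca': from fail(7)=0 chase 'a': 0 ⇒ 0;  out=∅∪out(0)=∅
  fail(10) 'ce': from fail(7)=0 chase 'e': 0 ⇒ 1;  out=∅∪out(1)=∅
  fail(14) 'ec': from fail(1)=0 chase 'c': 0 ⇒ 7;  out=∅∪out(7)=∅
  fail(3) 'ebd': from fail(2)=0 chase 'd': 0 ⇒ 0;  out=∅∪out(0)=∅
  fail(9) 'cac': from fail(8)=0 chase 'c': 0 ⇒ 7;  out={1}∪out(7)={1}
  fail(11) 'cec': from fail(10)=1 chase 'c': 1 ⇒ 14;  out=∅∪out(14)=∅
  fail(15) 'ecb': from fail(14)=7 chase 'b': 7→0 ⇒ 0;  out=∅∪out(0)=∅
  fail(4) 'ebdd': from fail(3)=0 chase 'd': 0 ⇒ 0;  out=∅∪out(0)=∅
  fail(12) 'cecb': from fail(11)=14 chase 'b': 14 ⇒ 15;  out=∅∪out(15)=∅
  fail(16) 'ecbe': from fail(15)=0 chase 'e': 0 ⇒ 1;  out={3}∪out(1)={3}
  fail(5) 'ebdde': from fail(4)=0 chase 'e': 0 ⇒ 1;  out=∅∪out(1)=∅
  fail(13) 'cecbe': from fail(12)=15 chase 'e': 15 ⇒ 16;  out={2}∪out(16)={2,3}
  fail(6) 'ebddea': from fail(5)=1 chase 'a': 1→0 ⇒ 0;  out={0}∪out(0)={0}

Run:
pos 0 'e': at 1
pos 1 'c': at 14
pos 2 'e': at 10 ·f
pos 3 'c': at 11
pos 4 'b': at 12
pos 5 'e': at 13  → match P2@[1:5],P3@[2:5]
pos 6 'e': at 1 ·f
pos 7 'c': at 14
pos 8 'b': at 15
pos 9 'e': at 16  → match P3@[6:9]
pos 10 'e': at 1 ·f
pos 11 'e': at 1 ·f
pos 12 'd': at 0 ·f
pos 13 'e': at 1
pos 14 'b': at 2
pos 15 'd': at 3
pos 16 'd': at 4
pos 17 'e': at 5
pos 18 'a': at 6  → match P0@[13:18]
pos 19 'e': at 1 ·f
pos 20 'b': at 2
pos 21 'c': at 7 ·f
pos 22 'a': at 8
pos 23 'c': at 9  → match P1@[21:23]
pos 24 'e': at 10 ·f
pos 25 'c': at 11
pos 26 'b': at 12
pos 27 'e': at 13  → match P2@[23:27],P3@[24:27]
pos 28 'e': at 1 ·f
pos 29 'c': at 14
pos 30 'b': at 15
pos 31 'e': at 16  → match P3@[28:31]
pos 32 'c': at 14 ·f
pos 33 'e': at 10 ·f
pos 34 'c': at 11
pos 35 'b': at 12
pos 36 'e': at 13  → match P2@[32:36],P3@[33:36]
pos 37 'c': at 14 ·f
pos 38 'e': at 10 ·f
pos 39 'c': at 11
pos 40 'b': at 12
pos 41 'e': at 13  → match P2@[37:41],P3@[38:41]
pos 42 'c': at 14 ·f
pos 43 'e': at 10 ·f
pos 44 'c': at 11
pos 45 'b': at 12

Matches: [[5,2],[5,3],[9,3],[18,0],[23,1],[27,2],[27,3],[31,3],[36,2],[36,3],[41,2],[41,3]]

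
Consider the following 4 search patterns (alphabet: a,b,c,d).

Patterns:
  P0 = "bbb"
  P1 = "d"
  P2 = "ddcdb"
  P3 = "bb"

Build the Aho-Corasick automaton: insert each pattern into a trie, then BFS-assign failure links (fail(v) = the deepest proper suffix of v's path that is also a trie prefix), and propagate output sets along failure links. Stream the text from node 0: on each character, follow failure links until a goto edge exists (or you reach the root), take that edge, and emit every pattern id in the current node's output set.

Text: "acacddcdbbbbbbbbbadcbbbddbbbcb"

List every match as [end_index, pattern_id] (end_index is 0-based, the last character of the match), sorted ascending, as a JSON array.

Build:
Trie nodes:
  n0 'ε': b→1 d→4
  n1 'b': b→2
  n2 'bb': b→3  ←P3
  n3 'bbb': ·  ←P0
  n4 'd': d→5  ←P1
  n5 'dd': c→6
  n6 'ddc': d→7
  n7 'ddcd': b→8
  n8 'ddcdb': ·  ←P2

Failure links (BFS by depth):
  fail(1) 'b': from fail(0)=0 chase 'b': 0 ⇒ 0;  out=∅∪out(0)=∅
  fail(4) 'd': from fail(0)=0 chase 'd': 0 ⇒ 0;  out={1}∪out(0)={1}
  fail(2) 'bb': from fail(1)=0 chase 'b': 0 ⇒ 1;  out={3}∪out(1)={3}
  fail(5) 'dd': from fail(4)=0 chase 'd': 0 ⇒ 4;  out=∅∪out(4)={1}
  fail(3) 'bbb': from fail(2)=1 chase 'b': 1 ⇒ 2;  out={0}∪out(2)={0,3}
  fail(6) 'ddc': from fail(5)=4 chase 'c': 4→0 ⇒ 0;  out=∅∪out(0)=∅
  fail(7) 'ddcd': from fail(6)=0 chase 'd': 0 ⇒ 4;  out=∅∪out(4)={1}
  fail(8) 'ddcdb': from fail(7)=4 chase 'b': 4→0 ⇒ 1;  out={2}∪out(1)={2}

Run:
pos 0 'a': at 0
pos 1 'c': at 0
pos 2 'a': at 0
pos 3 'c': at 0
pos 4 'd': at 4  ** P1@[4:4]
pos 5 'd': at 5  ** P1@[5:5]
pos 6 'c': at 6
pos 7 'd': at 7  ** P1@[7:7]
pos 8 'b': at 8  ** P2@[4:8]
pos 9 'b': at 2 (fail-walked)  ** P3@[8:9]
pos 10 'b': at 3  ** P0@[8:10],P3@[9:10]
pos 11 'b': at 3 (fail-walked)  ** P0@[9:11],P3@[10:11]
pos 12 'b': at 3 (fail-walked)  ** P0@[10:12],P3@[11:12]
pos 13 'b': at 3 (fail-walked)  ** P0@[11:13],P3@[12:13]
pos 14 'b': at 3 (fail-walked)  ** P0@[12:14],P3@[13:14]
pos 15 'b': at 3 (fail-walked)  ** P0@[13:15],P3@[14:15]
pos 16 'b': at 3 (fail-walked)  ** P0@[14:16],P3@[15:16]
pos 17 'a': at 0 (fail-walked)
pos 18 'd': at 4  ** P1@[18:18]
pos 19 'c': at 0 (fail-walked)
pos 20 'b': at 1
pos 21 'b': at 2  ** P3@[20:21]
pos 22 'b': at 3  ** P0@[20:22],P3@[21:22]
pos 23 'd': at 4 (fail-walked)  ** P1@[23:23]
pos 24 'd': at 5  ** P1@[24:24]
pos 25 'b': at 1 (fail-walked)
pos 26 'b': at 2  ** P3@[25:26]
pos 27 'b': at 3  ** P0@[25:27],P3@[26:27]
pos 28 'c': at 0 (fail-walked)
pos 29 'b': at 1

All matches (sorted): [[4,1],[5,1],[7,1],[8,2],[9,3],[10,0],[10,3],[11,0],[11,3],[12,0],[12,3],[13,0],[13,3],[14,0],[14,3],[15,0],[15,3],[16,0],[16,3],[18,1],[21,3],[22,0],[22,3],[23,1],[24,1],[26,3],[27,0],[27,3]]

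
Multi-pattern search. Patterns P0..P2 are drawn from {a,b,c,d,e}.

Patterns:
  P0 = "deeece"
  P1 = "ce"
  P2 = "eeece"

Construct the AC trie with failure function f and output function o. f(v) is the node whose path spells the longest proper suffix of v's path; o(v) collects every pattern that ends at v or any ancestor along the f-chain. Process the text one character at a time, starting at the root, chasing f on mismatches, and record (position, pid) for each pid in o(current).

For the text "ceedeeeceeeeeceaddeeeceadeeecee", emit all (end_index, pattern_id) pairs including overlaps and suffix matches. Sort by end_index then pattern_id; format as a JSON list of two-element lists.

Build:
Trie (insert patterns):
  0='ε' goto c→7 d→1 e→9
  1='d' goto e→2
  2='de' goto e→3
  3='dee' goto e→4
  4='deee' goto c→5
  5='deeec' goto e→6
  6='deeece' goto ·  [P0 ends]
  7='c' goto e→8
  8='ce' goto ·  [P1 ends]
  9='e' goto e→10
  10='ee' goto e→11
  11='eee' goto c→12
  12='eeec' goto e→13
  13='eeece' goto ·  [P2 ends]

BFS fail/out derivation:
  fail(1) 'd': from fail(0)=0 chase 'd': 0 ⇒ 0;  out=∅∪out(0)=∅
  fail(7) 'c': from fail(0)=0 chase 'c': 0 ⇒ 0;  out=∅∪out(0)=∅
  fail(9) 'e': from fail(0)=0 chase 'e': 0 ⇒ 0;  out=∅∪out(0)=∅
  fail(2) 'de': from fail(1)=0 chase 'e': 0 ⇒ 9;  out=∅∪out(9)=∅
  fail(8) 'ce': from fail(7)=0 chase 'e': 0 ⇒ 9;  out={1}∪out(9)={1}
  fail(10) 'ee': from fail(9)=0 chase 'e': 0 ⇒ 9;  out=∅∪out(9)=∅
  fail(3) 'dee': from fail(2)=9 chase 'e': 9 ⇒ 10;  out=∅∪out(10)=∅
  fail(11) 'eee': from fail(10)=9 chase 'e': 9 ⇒ 10;  out=∅∪out(10)=∅
  fail(4) 'deee': from fail(3)=10 chase 'e': 10 ⇒ 11;  out=∅∪out(11)=∅
  fail(12) 'eeec': from fail(11)=10 chase 'c': 10→9→0 ⇒ 7;  out=∅∪out(7)=∅
  fail(5) 'deeec': from fail(4)=11 chase 'c': 11 ⇒ 12;  out=∅∪out(12)=∅
  fail(13) 'eeece': from fail(12)=7 chase 'e': 7 ⇒ 8;  out={2}∪out(8)={1,2}
  fail(6) 'deeece': from fail(5)=12 chase 'e': 12 ⇒ 13;  out={0}∪out(13)={0,1,2}

Text stream:
[0] read 'c'  n0⇒n7
[1] read 'e'  n7⇒n8  emit P1@[0:1]
[2] read 'e'  n8⇒n10 (via fail)
[3] read 'd'  n10⇒n1 (via fail)
[4] read 'e'  n1⇒n2
[5] read 'e'  n2⇒n3
[6] read 'e'  n3⇒n4
[7] read 'c'  n4⇒n5
[8] read 'e'  n5⇒n6  emit P0@[3:8],P1@[7:8],P2@[4:8]
[9] read 'e'  n6⇒n10 (via fail)
[10] read 'e'  n10⇒n11
[11] read 'e'  n11⇒n11 (via fail)
[12] read 'e'  n11⇒n11 (via fail)
[13] read 'c'  n11⇒n12
[14] read 'e'  n12⇒n13  emit P1@[13:14],P2@[10:14]
[15] read 'a'  n13⇒n0 (via fail)
[16] read 'd'  n0⇒n1
[17] read 'd'  n1⇒n1 (via fail)
[18] read 'e'  n1⇒n2
[19] read 'e'  n2⇒n3
[20] read 'e'  n3⇒n4
[21] read 'c'  n4⇒n5
[22] read 'e'  n5⇒n6  emit P0@[17:22],P1@[21:22],P2@[18:22]
[23] read 'a'  n6⇒n0 (via fail)
[24] read 'd'  n0⇒n1
[25] read 'e'  n1⇒n2
[26] read 'e'  n2⇒n3
[27] read 'e'  n3⇒n4
[28] read 'c'  n4⇒n5
[29] read 'e'  n5⇒n6  emit P0@[24:29],P1@[28:29],P2@[25:29]
[30] read 'e'  n6⇒n10 (via fail)

All matches (sorted): [[1,1],[8,0],[8,1],[8,2],[14,1],[14,2],[22,0],[22,1],[22,2],[29,0],[29,1],[29,2]]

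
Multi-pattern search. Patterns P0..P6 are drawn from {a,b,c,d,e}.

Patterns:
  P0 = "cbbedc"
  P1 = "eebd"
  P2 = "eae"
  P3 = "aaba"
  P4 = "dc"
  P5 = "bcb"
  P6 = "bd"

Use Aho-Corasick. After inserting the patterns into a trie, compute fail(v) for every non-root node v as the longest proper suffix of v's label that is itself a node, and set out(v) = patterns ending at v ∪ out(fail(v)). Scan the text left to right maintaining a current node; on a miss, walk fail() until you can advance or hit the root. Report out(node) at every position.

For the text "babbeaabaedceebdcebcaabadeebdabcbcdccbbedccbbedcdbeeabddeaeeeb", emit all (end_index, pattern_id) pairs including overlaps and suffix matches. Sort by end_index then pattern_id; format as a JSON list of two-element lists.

Build:
Trie (insert patterns):
  0='ε' goto a→13 b→19 c→1 d→17 e→7
  1='c' goto b→2
  2='cb' goto b→3
  3='cbb' goto e→4
  4='cbbe' goto d→5
  5='cbbed' goto c→6
  6='cbbedc' goto ·  [P0 ends]
  7='e' goto a→11 e→8
  8='ee' goto b→9
  9='eeb' goto d→10
  10='eebd' goto ·  [P1 ends]
  11='ea' goto e→12
  12='eae' goto ·  [P2 ends]
  13='a' goto a→14
  14='aa' goto b→15
  15='aab' goto a→16
  16='aaba' goto ·  [P3 ends]
  17='d' goto c→18
  18='dc' goto ·  [P4 ends]
  19='b' goto c→20 d→22
  20='bc' goto b→21
  21='bcb' goto ·  [P5 ends]
  22='bd' goto ·  [P6 ends]

BFS fail/out derivation:
  fail(1) 'c': from fail(0)=0 chase 'c': 0 ⇒ 0;  out=∅∪out(0)=∅
  fail(7) 'e': from fail(0)=0 chase 'e': 0 ⇒ 0;  out=∅∪out(0)=∅
  fail(13) 'a': from fail(0)=0 chase 'a': 0 ⇒ 0;  out=∅∪out(0)=∅
  fail(17) 'd': from fail(0)=0 chase 'd': 0 ⇒ 0;  out=∅∪out(0)=∅
  fail(19) 'b': from fail(0)=0 chase 'b': 0 ⇒ 0;  out=∅∪out(0)=∅
  fail(2) 'cb': from fail(1)=0 chase 'b': 0 ⇒ 19;  out=∅∪out(19)=∅
  fail(8) 'ee': from fail(7)=0 chase 'e': 0 ⇒ 7;  out=∅∪out(7)=∅
  fail(11) 'ea': from fail(7)=0 chase 'a': 0 ⇒ 13;  out=∅∪out(13)=∅
  fail(14) 'aa': from fail(13)=0 chase 'a': 0 ⇒ 13;  out=∅∪out(13)=∅
  fail(18) 'dc': from fail(17)=0 chase 'c': 0 ⇒ 1;  out={4}∪out(1)={4}
  fail(20) 'bc': from fail(19)=0 chase 'c': 0 ⇒ 1;  out=∅∪out(1)=∅
  fail(22) 'bd': from fail(19)=0 chase 'd': 0 ⇒ 17;  out={6}∪out(17)={6}
  fail(3) 'cbb': from fail(2)=19 chase 'b': 19→0 ⇒ 19;  out=∅∪out(19)=∅
  fail(9) 'eeb': from fail(8)=7 chase 'b': 7→0 ⇒ 19;  out=∅∪out(19)=∅
  fail(12) 'eae': from fail(11)=13 chase 'e': 13→0 ⇒ 7;  out={2}∪out(7)={2}
  fail(15) 'aab': from fail(14)=13 chase 'b': 13→0 ⇒ 19;  out=∅∪out(19)=∅
  fail(21) 'bcb': from fail(20)=1 chase 'b': 1 ⇒ 2;  out={5}∪out(2)={5}
  fail(4) 'cbbe': from fail(3)=19 chase 'e': 19→0 ⇒ 7;  out=∅∪out(7)=∅
  fail(10) 'eebd': from fail(9)=19 chase 'd': 19 ⇒ 22;  out={1}∪out(22)={1,6}
  fail(16) 'aaba': from fail(15)=19 chase 'a': 19→0 ⇒ 13;  out={3}∪out(13)={3}
  fail(5) 'cbbed': from fail(4)=7 chase 'd': 7→0 ⇒ 17;  out=∅∪out(17)=∅
  fail(6) 'cbbedc': from fail(5)=17 chase 'c': 17 ⇒ 18;  out={0}∪out(18)={0,4}

Text stream:
pos 0 'b': at 19
pos 1 'a': at 13 (fail-walked)
pos 2 'b': at 19 (fail-walked)
pos 3 'b': at 19 (fail-walked)
pos 4 'e': at 7 (fail-walked)
pos 5 'a': at 11
pos 6 'a': at 14 (fail-walked)
pos 7 'b': at 15
pos 8 'a': at 16  → match P3@[5:8]
pos 9 'e': at 7 (fail-walked)
pos 10 'd': at 17 (fail-walked)
pos 11 'c': at 18  → match P4@[10:11]
pos 12 'e': at 7 (fail-walked)
pos 13 'e': at 8
pos 14 'b': at 9
pos 15 'd': at 10  → match P1@[12:15],P6@[14:15]
pos 16 'c': at 18 (fail-walked)  → match P4@[15:16]
pos 17 'e': at 7 (fail-walked)
pos 18 'b': at 19 (fail-walked)
pos 19 'c': at 20
pos 20 'a': at 13 (fail-walked)
pos 21 'a': at 14
pos 22 'b': at 15
pos 23 'a': at 16  → match P3@[20:23]
pos 24 'd': at 17 (fail-walked)
pos 25 'e': at 7 (fail-walked)
pos 26 'e': at 8
pos 27 'b': at 9
pos 28 'd': at 10  → match P1@[25:28],P6@[27:28]
pos 29 'a': at 13 (fail-walked)
pos 30 'b': at 19 (fail-walked)
pos 31 'c': at 20
pos 32 'b': at 21  → match P5@[30:32]
pos 33 'c': at 20 (fail-walked)
pos 34 'd': at 17 (fail-walked)
pos 35 'c': at 18  → match P4@[34:35]
pos 36 'c': at 1 (fail-walked)
pos 37 'b': at 2
pos 38 'b': at 3
pos 39 'e': at 4
pos 40 'd': at 5
pos 41 'c': at 6  → match P0@[36:41],P4@[40:41]
pos 42 'c': at 1 (fail-walked)
pos 43 'b': at 2
pos 44 'b': at 3
pos 45 'e': at 4
pos 46 'd': at 5
pos 47 'c': at 6  → match P0@[42:47],P4@[46:47]
pos 48 'd': at 17 (fail-walked)
pos 49 'b': at 19 (fail-walked)
pos 50 'e': at 7 (fail-walked)
pos 51 'e': at 8
pos 52 'a': at 11 (fail-walked)
pos 53 'b': at 19 (fail-walked)
pos 54 'd': at 22  → match P6@[53:54]
pos 55 'd': at 17 (fail-walked)
pos 56 'e': at 7 (fail-walked)
pos 57 'a': at 11
pos 58 'e': at 12  → match P2@[56:58]
pos 59 'e': at 8 (fail-walked)
pos 60 'e': at 8 (fail-walked)
pos 61 'b': at 9

Result: [[8,3],[11,4],[15,1],[15,6],[16,4],[23,3],[28,1],[28,6],[32,5],[35,4],[41,0],[41,4],[47,0],[47,4],[54,6],[58,2]]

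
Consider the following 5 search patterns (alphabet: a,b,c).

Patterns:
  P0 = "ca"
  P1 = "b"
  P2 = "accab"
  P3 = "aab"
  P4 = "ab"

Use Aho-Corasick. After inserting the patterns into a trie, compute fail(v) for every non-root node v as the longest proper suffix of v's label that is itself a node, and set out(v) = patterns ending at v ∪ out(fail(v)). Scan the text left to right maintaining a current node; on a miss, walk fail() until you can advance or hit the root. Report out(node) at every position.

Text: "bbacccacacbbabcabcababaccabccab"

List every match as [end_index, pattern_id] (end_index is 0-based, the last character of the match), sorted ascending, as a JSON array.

Build:
Trie nodes:
  n0 'ε': a→4 b→3 c→1
  n1 'c': a→2
  n2 'ca': ·  ←P0
  n3 'b': ·  ←P1
  n4 'a': a→9 b→11 c→5
  n5 'ac': c→6
  n6 'acc': a→7
  n7 'acca': b→8
  n8 'accab': ·  ←P2
  n9 'aa': b→10
  n10 'aab': ·  ←P3
  n11 'ab': ·  ←P4

Failure links (BFS by depth):
  fail(1) 'c': from fail(0)=0 chase 'c': 0 ⇒ 0;  out=∅∪out(0)=∅
  fail(3) 'b': from fail(0)=0 chase 'b': 0 ⇒ 0;  out={1}∪out(0)={1}
  fail(4) 'a': from fail(0)=0 chase 'a': 0 ⇒ 0;  out=∅∪out(0)=∅
  fail(2) 'ca': from fail(1)=0 chase 'a': 0 ⇒ 4;  out={0}∪out(4)={0}
  fail(5) 'ac': from fail(4)=0 chase 'c': 0 ⇒ 1;  out=∅∪out(1)=∅
  fail(9) 'aa': from fail(4)=0 chase 'a': 0 ⇒ 4;  out=∅∪out(4)=∅
  fail(11) 'ab': from fail(4)=0 chase 'b': 0 ⇒ 3;  out={4}∪out(3)={1,4}
  fail(6) 'acc': from fail(5)=1 chase 'c': 1→0 ⇒ 1;  out=∅∪out(1)=∅
  fail(10) 'aab': from fail(9)=4 chase 'b': 4 ⇒ 11;  out={3}∪out(11)={1,3,4}
  fail(7) 'acca': from fail(6)=1 chase 'a': 1 ⇒ 2;  out=∅∪out(2)={0}
  fail(8) 'accab': from fail(7)=2 chase 'b': 2→4 ⇒ 11;  out={2}∪out(11)={1,2,4}

Run:
i=0 'b': node 0→3  ** P1@[0:0]
i=1 'b': node 3→3 (via fail)  ** P1@[1:1]
i=2 'a': node 3→4 (via fail)
i=3 'c': node 4→5
i=4 'c': node 5→6
i=5 'c': node 6→1 (via fail)
i=6 'a': node 1→2  ** P0@[5:6]
i=7 'c': node 2→5 (via fail)
i=8 'a': node 5→2 (via fail)  ** P0@[7:8]
i=9 'c': node 2→5 (via fail)
i=10 'b': node 5→3 (via fail)  ** P1@[10:10]
i=11 'b': node 3→3 (via fail)  ** P1@[11:11]
i=12 'a': node 3→4 (via fail)
i=13 'b': node 4→11  ** P1@[13:13],P4@[12:13]
i=14 'c': node 11→1 (via fail)
i=15 'a': node 1→2  ** P0@[14:15]
i=16 'b': node 2→11 (via fail)  ** P1@[16:16],P4@[15:16]
i=17 'c': node 11→1 (via fail)
i=18 'a': node 1→2  ** P0@[17:18]
i=19 'b': node 2→11 (via fail)  ** P1@[19:19],P4@[18:19]
i=20 'a': node 11→4 (via fail)
i=21 'b': node 4→11  ** P1@[21:21],P4@[20:21]
i=22 'a': node 11→4 (via fail)
i=23 'c': node 4→5
i=24 'c': node 5→6
i=25 'a': node 6→7  ** P0@[24:25]
i=26 'b': node 7→8  ** P1@[26:26],P2@[22:26],P4@[25:26]
i=27 'c': node 8→1 (via fail)
i=28 'c': node 1→1 (via fail)
i=29 'a': node 1→2  ** P0@[28:29]
i=30 'b': node 2→11 (via fail)  ** P1@[30:30],P4@[29:30]

Result: [[0,1],[1,1],[6,0],[8,0],[10,1],[11,1],[13,1],[13,4],[15,0],[16,1],[16,4],[18,0],[19,1],[19,4],[21,1],[21,4],[25,0],[26,1],[26,2],[26,4],[29,0],[30,1],[30,4]]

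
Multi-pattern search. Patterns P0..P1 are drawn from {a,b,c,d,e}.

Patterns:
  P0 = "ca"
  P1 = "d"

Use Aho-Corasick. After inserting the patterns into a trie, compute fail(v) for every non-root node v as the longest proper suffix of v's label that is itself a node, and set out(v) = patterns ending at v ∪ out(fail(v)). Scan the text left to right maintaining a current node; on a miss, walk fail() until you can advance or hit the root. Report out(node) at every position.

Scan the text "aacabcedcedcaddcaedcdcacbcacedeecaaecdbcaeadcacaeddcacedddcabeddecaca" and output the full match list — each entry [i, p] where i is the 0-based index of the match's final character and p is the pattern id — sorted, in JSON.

Build automaton:
Trie (insert patterns):
  0='ε' goto c→1 d→3
  1='c' goto a→2
  2='ca' goto ·  ←P0
  3='d' goto ·  ←P1

BFS fail/out derivation:
  fail(1) 'c': from fail(0)=0 chase 'c': 0 ⇒ 0;  out=∅∪out(0)=∅
  fail(3) 'd': from fail(0)=0 chase 'd': 0 ⇒ 0;  out={1}∪out(0)={1}
  fail(2) 'ca': from fail(1)=0 chase 'a': 0 ⇒ 0;  out={0}∪out(0)={0}

Run:
i=0 'a': node 0→0
i=1 'a': node 0→0
i=2 'c': node 0→1
i=3 'a': node 1→2  ** P0@[2:3]
i=4 'b': node 2→0 ·f
i=5 'c': node 0→1
i=6 'e': node 1→0 ·f
i=7 'd': node 0→3  ** P1@[7:7]
i=8 'c': node 3→1 ·f
i=9 'e': node 1→0 ·f
i=10 'd': node 0→3  ** P1@[10:10]
i=11 'c': node 3→1 ·f
i=12 'a': node 1→2  ** P0@[11:12]
i=13 'd': node 2→3 ·f  ** P1@[13:13]
i=14 'd': node 3→3 ·f  ** P1@[14:14]
i=15 'c': node 3→1 ·f
i=16 'a': node 1→2  ** P0@[15:16]
i=17 'e': node 2→0 ·f
i=18 'd': node 0→3  ** P1@[18:18]
i=19 'c': node 3→1 ·f
i=20 'd': node 1→3 ·f  ** P1@[20:20]
i=21 'c': node 3→1 ·f
i=22 'a': node 1→2  ** P0@[21:22]
i=23 'c': node 2→1 ·f
i=24 'b': node 1→0 ·f
i=25 'c': node 0→1
i=26 'a': node 1→2  ** P0@[25:26]
i=27 'c': node 2→1 ·f
i=28 'e': node 1→0 ·f
i=29 'd': node 0→3  ** P1@[29:29]
i=30 'e': node 3→0 ·f
i=31 'e': node 0→0
i=32 'c': node 0→1
i=33 'a': node 1→2  ** P0@[32:33]
i=34 'a': node 2→0 ·f
i=35 'e': node 0→0
i=36 'c': node 0→1
i=37 'd': node 1→3 ·f  ** P1@[37:37]
i=38 'b': node 3→0 ·f
i=39 'c': node 0→1
i=40 'a': node 1→2  ** P0@[39:40]
i=41 'e': node 2→0 ·f
i=42 'a': node 0→0
i=43 'd': node 0→3  ** P1@[43:43]
i=44 'c': node 3→1 ·f
i=45 'a': node 1→2  ** P0@[44:45]
i=46 'c': node 2→1 ·f
i=47 'a': node 1→2  ** P0@[46:47]
i=48 'e': node 2→0 ·f
i=49 'd': node 0→3  ** P1@[49:49]
i=50 'd': node 3→3 ·f  ** P1@[50:50]
i=51 'c': node 3→1 ·f
i=52 'a': node 1→2  ** P0@[51:52]
i=53 'c': node 2→1 ·f
i=54 'e': node 1→0 ·f
i=55 'd': node 0→3  ** P1@[55:55]
i=56 'd': node 3→3 ·f  ** P1@[56:56]
i=57 'd': node 3→3 ·f  ** P1@[57:57]
i=58 'c': node 3→1 ·f
i=59 'a': node 1→2  ** P0@[58:59]
i=60 'b': node 2→0 ·f
i=61 'e': node 0→0
i=62 'd': node 0→3  ** P1@[62:62]
i=63 'd': node 3→3 ·f  ** P1@[63:63]
i=64 'e': node 3→0 ·f
i=65 'c': node 0→1
i=66 'a': node 1→2  ** P0@[65:66]
i=67 'c': node 2→1 ·f
i=68 'a': node 1→2  ** P0@[67:68]

All matches (sorted): [[3,0],[7,1],[10,1],[12,0],[13,1],[14,1],[16,0],[18,1],[20,1],[22,0],[26,0],[29,1],[33,0],[37,1],[40,0],[43,1],[45,0],[47,0],[49,1],[50,1],[52,0],[55,1],[56,1],[57,1],[59,0],[62,1],[63,1],[66,0],[68,0]]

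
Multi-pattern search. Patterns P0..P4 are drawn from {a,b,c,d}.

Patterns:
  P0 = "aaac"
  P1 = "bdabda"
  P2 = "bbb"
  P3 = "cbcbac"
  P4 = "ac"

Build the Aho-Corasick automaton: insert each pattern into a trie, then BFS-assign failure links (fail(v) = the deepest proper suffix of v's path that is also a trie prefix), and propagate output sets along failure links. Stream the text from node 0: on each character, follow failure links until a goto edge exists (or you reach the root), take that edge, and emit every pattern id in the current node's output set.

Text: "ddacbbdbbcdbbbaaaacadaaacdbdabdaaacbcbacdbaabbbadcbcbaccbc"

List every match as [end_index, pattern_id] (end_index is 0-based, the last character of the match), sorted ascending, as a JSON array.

Build:
Trie (insert patterns):
  n0 'ε': a→1 b→5 c→13
  n1 'a': a→2 c→19
  n2 'aa': a→3
  n3 'aaa': c→4
  n4 'aaac': ·  ←P0
  n5 'b': b→11 d→6
  n6 'bd': a→7
  n7 'bda': b→8
  n8 'bdab': d→9
  n9 'bdabd': a→10
  n10 'bdabda': ·  ←P1
  n11 'bb': b→12
  n12 'bbb': ·  ←P2
  n13 'c': b→14
  n14 'cb': c→15
  n15 'cbc': b→16
  n16 'cbcb': a→17
  n17 'cbcba': c→18
  n18 'cbcbac': ·  ←P3
  n19 'ac': ·  ←P4

BFS fail/out derivation:
  fail(1) 'a': from fail(0)=0 chase 'a': 0 ⇒ 0;  out=∅∪out(0)=∅
  fail(5) 'b': from fail(0)=0 chase 'b': 0 ⇒ 0;  out=∅∪out(0)=∅
  fail(13) 'c': from fail(0)=0 chase 'c': 0 ⇒ 0;  out=∅∪out(0)=∅
  fail(2) 'aa': from fail(1)=0 chase 'a': 0 ⇒ 1;  out=∅∪out(1)=∅
  fail(6) 'bd': from fail(5)=0 chase 'd': 0 ⇒ 0;  out=∅∪out(0)=∅
  fail(11) 'bb': from fail(5)=0 chase 'b': 0 ⇒ 5;  out=∅∪out(5)=∅
  fail(14) 'cb': from fail(13)=0 chase 'b': 0 ⇒ 5;  out=∅∪out(5)=∅
  fail(19) 'ac': from fail(1)=0 chase 'c': 0 ⇒ 13;  out={4}∪out(13)={4}
  fail(3) 'aaa': from fail(2)=1 chase 'a': 1 ⇒ 2;  out=∅∪out(2)=∅
  fail(7) 'bda': from fail(6)=0 chase 'a': 0 ⇒ 1;  out=∅∪out(1)=∅
  fail(12) 'bbb': from fail(11)=5 chase 'b': 5 ⇒ 11;  out={2}∪out(11)={2}
  fail(15) 'cbc': from fail(14)=5 chase 'c': 5→0 ⇒ 13;  out=∅∪out(13)=∅
  fail(4) 'aaac': from fail(3)=2 chase 'c': 2→1 ⇒ 19;  out={0}∪out(19)={0,4}
  fail(8) 'bdab': from fail(7)=1 chase 'b': 1→0 ⇒ 5;  out=∅∪out(5)=∅
  fail(16) 'cbcb': from fail(15)=13 chase 'b': 13 ⇒ 14;  out=∅∪out(14)=∅
  fail(9) 'bdabd': from fail(8)=5 chase 'd': 5 ⇒ 6;  out=∅∪out(6)=∅
  fail(17) 'cbcba': from fail(16)=14 chase 'a': 14→5→0 ⇒ 1;  out=∅∪out(1)=∅
  fail(10) 'bdabda': from fail(9)=6 chase 'a': 6 ⇒ 7;  out={1}∪out(7)={1}
  fail(18) 'cbcbac': from fail(17)=1 chase 'c': 1 ⇒ 19;  out={3}∪out(19)={3,4}

Run:
[0] read 'd'  n0⇒n0
[1] read 'd'  n0⇒n0
[2] read 'a'  n0⇒n1
[3] read 'c'  n1⇒n19  → match P4@[2:3]
[4] read 'b'  n19⇒n14 ·f
[5] read 'b'  n14⇒n11 ·f
[6] read 'd'  n11⇒n6 ·f
[7] read 'b'  n6⇒n5 ·f
[8] read 'b'  n5⇒n11
[9] read 'c'  n11⇒n13 ·f
[10] read 'd'  n13⇒n0 ·f
[11] read 'b'  n0⇒n5
[12] read 'b'  n5⇒n11
[13] read 'b'  n11⇒n12  → match P2@[11:13]
[14] read 'a'  n12⇒n1 ·f
[15] read 'a'  n1⇒n2
[16] read 'a'  n2⇒n3
[17] read 'a'  n3⇒n3 ·f
[18] read 'c'  n3⇒n4  → match P0@[15:18],P4@[17:18]
[19] read 'a'  n4⇒n1 ·f
[20] read 'd'  n1⇒n0 ·f
[21] read 'a'  n0⇒n1
[22] read 'a'  n1⇒n2
[23] read 'a'  n2⇒n3
[24] read 'c'  n3⇒n4  → match P0@[21:24],P4@[23:24]
[25] read 'd'  n4⇒n0 ·f
[26] read 'b'  n0⇒n5
[27] read 'd'  n5⇒n6
[28] read 'a'  n6⇒n7
[29] read 'b'  n7⇒n8
[30] read 'd'  n8⇒n9
[31] read 'a'  n9⇒n10  → match P1@[26:31]
[32] read 'a'  n10⇒n2 ·f
[33] read 'a'  n2⇒n3
[34] read 'c'  n3⇒n4  → match P0@[31:34],P4@[33:34]
[35] read 'b'  n4⇒n14 ·f
[36] read 'c'  n14⇒n15
[37] read 'b'  n15⇒n16
[38] read 'a'  n16⇒n17
[39] read 'c'  n17⇒n18  → match P3@[34:39],P4@[38:39]
[40] read 'd'  n18⇒n0 ·f
[41] read 'b'  n0⇒n5
[42] read 'a'  n5⇒n1 ·f
[43] read 'a'  n1⇒n2
[44] read 'b'  n2⇒n5 ·f
[45] read 'b'  n5⇒n11
[46] read 'b'  n11⇒n12  → match P2@[44:46]
[47] read 'a'  n12⇒n1 ·f
[48] read 'd'  n1⇒n0 ·f
[49] read 'c'  n0⇒n13
[50] read 'b'  n13⇒n14
[51] read 'c'  n14⇒n15
[52] read 'b'  n15⇒n16
[53] read 'a'  n16⇒n17
[54] read 'c'  n17⇒n18  → match P3@[49:54],P4@[53:54]
[55] read 'c'  n18⇒n13 ·f
[56] read 'b'  n13⇒n14
[57] read 'c'  n14⇒n15

All matches (sorted): [[3,4],[13,2],[18,0],[18,4],[24,0],[24,4],[31,1],[34,0],[34,4],[39,3],[39,4],[46,2],[54,3],[54,4]]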